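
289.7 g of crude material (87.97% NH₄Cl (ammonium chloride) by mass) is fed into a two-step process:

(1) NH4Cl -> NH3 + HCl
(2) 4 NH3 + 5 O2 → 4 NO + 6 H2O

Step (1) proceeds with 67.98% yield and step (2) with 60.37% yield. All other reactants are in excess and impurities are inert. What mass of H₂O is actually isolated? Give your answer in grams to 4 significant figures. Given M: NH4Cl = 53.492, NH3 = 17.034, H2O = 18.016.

Pure NH4Cl = 289.7 × 0.8797 = 254.85 g.
n(NH4Cl) = 254.85 / 53.492 = 4.7642 mol.
Step 1 (NH4Cl:NH3 = 1:1): theoretical n(NH3) = 4.7642 mol; at 67.98% yield, n(NH3) = 3.2387 mol.
Step 2 (NH3:H2O = 4:6): theoretical n(H2O) = 4.8581 mol, so theoretical mass = 4.8581 × 18.016 = 87.524 g.
At 60.37% yield, actual mass of H2O = 87.524 × 0.6037 = 52.838 g.

52.84 g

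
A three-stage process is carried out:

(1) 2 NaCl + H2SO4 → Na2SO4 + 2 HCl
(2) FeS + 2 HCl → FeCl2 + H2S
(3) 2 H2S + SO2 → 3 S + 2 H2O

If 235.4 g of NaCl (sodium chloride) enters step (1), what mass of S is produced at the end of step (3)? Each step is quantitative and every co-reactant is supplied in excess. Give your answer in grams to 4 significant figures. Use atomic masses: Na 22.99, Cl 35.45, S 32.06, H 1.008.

96.85 g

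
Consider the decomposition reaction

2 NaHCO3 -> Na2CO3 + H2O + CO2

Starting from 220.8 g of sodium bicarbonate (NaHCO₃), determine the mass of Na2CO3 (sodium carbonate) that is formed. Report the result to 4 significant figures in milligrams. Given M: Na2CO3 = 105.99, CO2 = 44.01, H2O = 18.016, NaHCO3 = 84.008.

n(NaHCO3) = 220.80 g / 84.008 g/mol = 2.6283 mol.
From the equation the NaHCO3:Na2CO3 mole ratio is 2:1, so n(Na2CO3) = 2.6283 × 1/2 = 1.3142 mol.
Mass of Na2CO3 = 1.3142 mol × 105.99 g/mol = 139.29 g.
Converting to mg: 139.29 g = 139300 mg.

139300 mg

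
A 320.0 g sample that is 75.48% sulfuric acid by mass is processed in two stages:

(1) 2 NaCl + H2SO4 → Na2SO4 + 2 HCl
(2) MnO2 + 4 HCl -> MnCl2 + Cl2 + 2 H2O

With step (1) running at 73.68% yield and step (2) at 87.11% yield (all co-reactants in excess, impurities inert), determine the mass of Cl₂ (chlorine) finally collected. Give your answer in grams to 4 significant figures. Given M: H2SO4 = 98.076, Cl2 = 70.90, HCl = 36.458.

56.03 g

Pure H2SO4 = 320.0 × 0.7548 = 241.54 g.
n(H2SO4) = 241.54 / 98.076 = 2.4627 mol.
Step 1 (H2SO4:HCl = 1:2): theoretical n(HCl) = 4.9255 mol; at 73.68% yield, n(HCl) = 3.6291 mol.
Step 2 (HCl:Cl2 = 4:1): theoretical n(Cl2) = 0.90727 mol, so theoretical mass = 0.90727 × 70.90 = 64.326 g.
At 87.11% yield, actual mass of Cl2 = 64.326 × 0.8711 = 56.034 g.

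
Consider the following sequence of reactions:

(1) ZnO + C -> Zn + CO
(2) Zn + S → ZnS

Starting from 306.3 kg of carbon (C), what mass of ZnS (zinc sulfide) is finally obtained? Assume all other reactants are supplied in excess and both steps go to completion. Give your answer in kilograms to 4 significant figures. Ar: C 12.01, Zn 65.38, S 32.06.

2485 kg

M(C) = 12.01 g/mol.
M(ZnS) = 65.38 + 32.06 = 97.44 g/mol.
306.3 kg = 306300 g.
n(C) = 306300 / 12.01 = 25504 mol.
Step 1 gives a 1:1 ratio of C to Zn, so n(Zn) = 25504 mol.
In step 2 the Zn:ZnS ratio is 1:1, so n(ZnS) = 25504 mol.
Mass of ZnS = 25504 × 97.44 = 2.4851 × 10^6 g = 2485 kg.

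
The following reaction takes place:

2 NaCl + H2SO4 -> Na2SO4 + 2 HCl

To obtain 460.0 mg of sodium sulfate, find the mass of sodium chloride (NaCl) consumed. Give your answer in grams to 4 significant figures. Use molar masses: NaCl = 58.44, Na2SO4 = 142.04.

0.3785 g

Convert: 460.0 mg = 0.46000 g.
n(Na2SO4) = 0.46000 g / 142.04 g/mol = 0.0032385 mol.
From the equation the Na2SO4:NaCl mole ratio is 1:2, so n(NaCl) = 0.0032385 × 2/1 = 0.0064770 mol.
Mass of NaCl = 0.0064770 mol × 58.44 g/mol = 0.37852 g.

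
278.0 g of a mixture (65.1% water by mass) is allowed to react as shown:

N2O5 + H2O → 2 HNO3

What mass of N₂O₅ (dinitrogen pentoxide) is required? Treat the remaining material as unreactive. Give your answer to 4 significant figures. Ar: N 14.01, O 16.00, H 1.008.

1085 g

Mass of pure H2O = 278.0 g × 0.651 = 180.98 g.
M(H2O) = 2(1.008) + 16.00 = 18.016 g/mol.
M(N2O5) = 2(14.01) + 5(16.00) = 108.02 g/mol.
n(H2O) = 180.98 g / 18.016 g/mol = 10.045 mol.
From the equation the H2O:N2O5 mole ratio is 1:1, so n(N2O5) = 10.045 × 1/1 = 10.045 mol.
Mass of N2O5 = 10.045 mol × 108.02 g/mol = 1085.1 g.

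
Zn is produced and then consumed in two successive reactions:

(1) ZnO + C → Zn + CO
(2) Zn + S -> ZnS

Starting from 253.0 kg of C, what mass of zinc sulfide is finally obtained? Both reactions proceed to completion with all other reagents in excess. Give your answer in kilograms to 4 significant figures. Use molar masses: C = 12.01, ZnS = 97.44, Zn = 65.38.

253.0 kg = 253000 g.
n(C) = 253000 / 12.01 = 21066 mol.
Step 1 gives a 1:1 ratio of C to Zn, so n(Zn) = 21066 mol.
In step 2 the Zn:ZnS ratio is 1:1, so n(ZnS) = 21066 mol.
Mass of ZnS = 21066 × 97.44 = 2.0526 × 10^6 g = 2053 kg.

2053 kg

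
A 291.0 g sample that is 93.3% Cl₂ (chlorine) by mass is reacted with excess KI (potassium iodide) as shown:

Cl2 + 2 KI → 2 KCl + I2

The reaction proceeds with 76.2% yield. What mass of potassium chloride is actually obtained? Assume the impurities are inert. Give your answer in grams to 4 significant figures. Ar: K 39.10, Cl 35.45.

Pure Cl2 available = 291.0 g × 0.933 = 271.50 g.
M(Cl2) = 2(35.45) = 70.90 g/mol.
M(KCl) = 39.10 + 35.45 = 74.55 g/mol.
n(Cl2) = 271.50 g / 70.90 g/mol = 3.8294 mol.
From the equation the Cl2:KCl mole ratio is 1:2, so n(KCl) = 3.8294 × 2/1 = 7.6588 mol.
Mass of KCl = 7.6588 mol × 74.55 g/mol = 570.96 g.
Actual mass collected = 570.96 g × 0.762 = 435.07 g.

435.1 g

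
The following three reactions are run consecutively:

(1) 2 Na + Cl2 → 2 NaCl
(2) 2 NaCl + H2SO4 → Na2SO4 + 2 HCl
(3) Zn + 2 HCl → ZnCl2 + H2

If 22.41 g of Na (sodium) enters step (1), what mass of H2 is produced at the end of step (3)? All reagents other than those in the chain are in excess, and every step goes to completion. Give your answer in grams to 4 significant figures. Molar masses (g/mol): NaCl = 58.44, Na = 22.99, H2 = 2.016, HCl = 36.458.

n(Na) = 22.41 / 22.99 = 0.97477 mol.
Reaction (1): Na→NaCl ratio 2:2 ⇒ n(NaCl) = 0.97477 mol.
Reaction (2): NaCl→HCl ratio 2:2 ⇒ n(HCl) = 0.97477 mol.
Reaction (3): HCl→H2 ratio 2:1 ⇒ n(H2) = 0.48739 mol.
Mass of H2 = 0.48739 × 2.016 = 0.98257 g.

0.9826 g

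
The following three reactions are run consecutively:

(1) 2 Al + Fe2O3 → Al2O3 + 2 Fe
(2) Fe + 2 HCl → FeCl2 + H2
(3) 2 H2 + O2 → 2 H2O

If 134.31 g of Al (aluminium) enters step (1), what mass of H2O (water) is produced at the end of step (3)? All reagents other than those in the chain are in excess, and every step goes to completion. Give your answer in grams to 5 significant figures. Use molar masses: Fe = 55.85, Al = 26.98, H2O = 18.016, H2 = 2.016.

n(Al) = 134.31 / 26.98 = 4.97813 mol.
Reaction (1): Al→Fe ratio 2:2 ⇒ n(Fe) = 4.97813 mol.
Reaction (2): Fe→H2 ratio 1:1 ⇒ n(H2) = 4.97813 mol.
Reaction (3): H2→H2O ratio 2:2 ⇒ n(H2O) = 4.97813 mol.
Mass of H2O = 4.97813 × 18.016 = 89.6860 g.

89.686 g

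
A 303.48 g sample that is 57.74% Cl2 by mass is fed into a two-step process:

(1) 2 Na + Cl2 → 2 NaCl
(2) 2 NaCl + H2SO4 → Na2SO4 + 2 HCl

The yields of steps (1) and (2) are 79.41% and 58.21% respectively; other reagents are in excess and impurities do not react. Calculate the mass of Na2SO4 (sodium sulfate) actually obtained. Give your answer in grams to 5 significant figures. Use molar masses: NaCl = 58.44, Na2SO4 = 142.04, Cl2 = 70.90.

Pure Cl2 = 303.48 × 0.5774 = 175.229 g.
n(Cl2) = 175.229 / 70.90 = 2.47150 mol.
Step 1 (Cl2:NaCl = 1:2): theoretical n(NaCl) = 4.94300 mol; at 79.41% yield, n(NaCl) = 3.92524 mol.
Step 2 (NaCl:Na2SO4 = 2:1): theoretical n(Na2SO4) = 1.96262 mol, so theoretical mass = 1.96262 × 142.04 = 278.770 g.
At 58.21% yield, actual mass of Na2SO4 = 278.770 × 0.5821 = 162.272 g.

162.27 g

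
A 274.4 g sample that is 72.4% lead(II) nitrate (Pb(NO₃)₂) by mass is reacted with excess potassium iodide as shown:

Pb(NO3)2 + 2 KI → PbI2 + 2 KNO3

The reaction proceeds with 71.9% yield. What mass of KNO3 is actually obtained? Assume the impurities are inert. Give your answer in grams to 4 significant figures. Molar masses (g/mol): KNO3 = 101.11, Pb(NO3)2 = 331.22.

87.21 g

Pure Pb(NO3)2 available = 274.4 g × 0.724 = 198.67 g.
n(Pb(NO3)2) = 198.67 g / 331.22 g/mol = 0.59980 mol.
From the equation the Pb(NO3)2:KNO3 mole ratio is 1:2, so n(KNO3) = 0.59980 × 2/1 = 1.1996 mol.
Mass of KNO3 = 1.1996 mol × 101.11 g/mol = 121.29 g.
Actual mass collected = 121.29 g × 0.719 = 87.209 g.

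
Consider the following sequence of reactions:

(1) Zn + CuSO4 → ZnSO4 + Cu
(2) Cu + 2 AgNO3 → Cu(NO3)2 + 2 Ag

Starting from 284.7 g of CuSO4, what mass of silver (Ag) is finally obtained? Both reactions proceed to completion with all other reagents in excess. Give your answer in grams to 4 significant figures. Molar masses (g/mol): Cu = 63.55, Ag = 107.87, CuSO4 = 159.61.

n(CuSO4) = 284.70 / 159.61 = 1.7837 mol.
Step 1 gives a 1:1 ratio of CuSO4 to Cu, so n(Cu) = 1.7837 mol.
In step 2 the Cu:Ag ratio is 1:2, so n(Ag) = 3.5674 mol.
Mass of Ag = 3.5674 × 107.87 = 384.82 g.

384.8 g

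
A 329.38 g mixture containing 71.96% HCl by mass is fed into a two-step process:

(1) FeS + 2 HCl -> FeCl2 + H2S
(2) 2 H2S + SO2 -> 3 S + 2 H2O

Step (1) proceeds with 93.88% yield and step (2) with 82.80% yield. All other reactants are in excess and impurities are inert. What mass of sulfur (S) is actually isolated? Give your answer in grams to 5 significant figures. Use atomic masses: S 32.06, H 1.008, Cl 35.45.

121.51 g

Pure HCl = 329.38 × 0.7196 = 237.022 g.
M(HCl) = 1.008 + 35.45 = 36.458 g/mol.
M(S) = 32.06 g/mol.
n(HCl) = 237.022 / 36.458 = 6.50123 mol.
Step 1 (HCl:H2S = 2:1): theoretical n(H2S) = 3.25062 mol; at 93.88% yield, n(H2S) = 3.05168 mol.
Step 2 (H2S:S = 2:3): theoretical n(S) = 4.57752 mol, so theoretical mass = 4.57752 × 32.06 = 146.755 g.
At 82.80% yield, actual mass of S = 146.755 × 0.8280 = 121.513 g.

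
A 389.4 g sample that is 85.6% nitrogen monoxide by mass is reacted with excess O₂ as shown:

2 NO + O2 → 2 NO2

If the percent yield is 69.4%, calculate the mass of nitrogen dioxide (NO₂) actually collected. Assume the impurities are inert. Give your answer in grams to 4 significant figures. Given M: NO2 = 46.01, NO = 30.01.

Pure NO available = 389.4 g × 0.856 = 333.33 g.
n(NO) = 333.33 g / 30.01 g/mol = 11.107 mol.
From the equation the NO:NO2 mole ratio is 2:2, so n(NO2) = 11.107 × 2/2 = 11.107 mol.
Mass of NO2 = 11.107 mol × 46.01 g/mol = 511.04 g.
Actual mass collected = 511.04 g × 0.694 = 354.66 g.

354.7 g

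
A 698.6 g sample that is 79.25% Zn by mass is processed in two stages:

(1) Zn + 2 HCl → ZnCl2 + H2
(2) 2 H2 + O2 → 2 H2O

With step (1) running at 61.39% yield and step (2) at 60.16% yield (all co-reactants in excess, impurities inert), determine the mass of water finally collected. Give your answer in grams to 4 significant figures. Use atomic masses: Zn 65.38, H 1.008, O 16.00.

56.34 g

Pure Zn = 698.6 × 0.7925 = 553.64 g.
M(Zn) = 65.38 g/mol.
M(H2O) = 2(1.008) + 16.00 = 18.016 g/mol.
n(Zn) = 553.64 / 65.38 = 8.4680 mol.
Step 1 (Zn:H2 = 1:1): theoretical n(H2) = 8.4680 mol; at 61.39% yield, n(H2) = 5.1985 mol.
Step 2 (H2:H2O = 2:2): theoretical n(H2O) = 5.1985 mol, so theoretical mass = 5.1985 × 18.016 = 93.657 g.
At 60.16% yield, actual mass of H2O = 93.657 × 0.6016 = 56.344 g.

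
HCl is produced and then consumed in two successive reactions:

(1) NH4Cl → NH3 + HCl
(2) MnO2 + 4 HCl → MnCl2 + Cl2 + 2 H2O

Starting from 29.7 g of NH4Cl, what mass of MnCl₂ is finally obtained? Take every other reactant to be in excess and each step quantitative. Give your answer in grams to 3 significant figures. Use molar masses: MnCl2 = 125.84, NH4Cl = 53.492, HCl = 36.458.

n(NH4Cl) = 29.70 / 53.492 = 0.5552 mol.
Step 1 gives a 1:1 ratio of NH4Cl to HCl, so n(HCl) = 0.5552 mol.
In step 2 the HCl:MnCl2 ratio is 4:1, so n(MnCl2) = 0.1388 mol.
Mass of MnCl2 = 0.1388 × 125.84 = 17.47 g.

17.5 g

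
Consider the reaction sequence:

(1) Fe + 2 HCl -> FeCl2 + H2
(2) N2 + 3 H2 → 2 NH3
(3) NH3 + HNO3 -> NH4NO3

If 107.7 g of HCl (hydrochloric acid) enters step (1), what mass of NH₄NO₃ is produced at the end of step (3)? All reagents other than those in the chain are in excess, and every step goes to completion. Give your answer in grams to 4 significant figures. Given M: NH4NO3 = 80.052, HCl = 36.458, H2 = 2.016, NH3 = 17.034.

78.83 g

n(HCl) = 107.7 / 36.458 = 2.9541 mol.
Reaction (1): HCl→H2 ratio 2:1 ⇒ n(H2) = 1.4770 mol.
Reaction (2): H2→NH3 ratio 3:2 ⇒ n(NH3) = 0.98469 mol.
Reaction (3): NH3→NH4NO3 ratio 1:1 ⇒ n(NH4NO3) = 0.98469 mol.
Mass of NH4NO3 = 0.98469 × 80.052 = 78.827 g.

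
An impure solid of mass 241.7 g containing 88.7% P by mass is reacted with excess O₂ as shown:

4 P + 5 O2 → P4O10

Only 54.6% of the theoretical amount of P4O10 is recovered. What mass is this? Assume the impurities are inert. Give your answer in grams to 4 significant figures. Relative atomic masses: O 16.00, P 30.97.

Pure P available = 241.7 g × 0.887 = 214.39 g.
M(P) = 30.97 g/mol.
M(P4O10) = 4(30.97) + 10(16.00) = 283.88 g/mol.
n(P) = 214.39 g / 30.97 g/mol = 6.9224 mol.
From the equation the P:P4O10 mole ratio is 4:1, so n(P4O10) = 6.9224 × 1/4 = 1.7306 mol.
Mass of P4O10 = 1.7306 mol × 283.88 g/mol = 491.29 g.
Actual mass collected = 491.29 g × 0.546 = 268.24 g.

268.2 g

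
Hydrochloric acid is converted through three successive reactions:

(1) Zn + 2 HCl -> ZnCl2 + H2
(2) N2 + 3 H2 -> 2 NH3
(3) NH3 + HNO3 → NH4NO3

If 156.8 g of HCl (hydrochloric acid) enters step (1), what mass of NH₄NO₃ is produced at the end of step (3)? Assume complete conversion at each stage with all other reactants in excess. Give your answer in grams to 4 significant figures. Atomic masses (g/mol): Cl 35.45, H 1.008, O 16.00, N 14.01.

M(HCl) = 1.008 + 35.45 = 36.458 g/mol.
M(NH4NO3) = 2(14.01) + 4(1.008) + 3(16.00) = 80.052 g/mol.
n(HCl) = 156.8 / 36.458 = 4.3008 mol.
Reaction (1): HCl→H2 ratio 2:1 ⇒ n(H2) = 2.1504 mol.
Reaction (2): H2→NH3 ratio 3:2 ⇒ n(NH3) = 1.4336 mol.
Reaction (3): NH3→NH4NO3 ratio 1:1 ⇒ n(NH4NO3) = 1.4336 mol.
Mass of NH4NO3 = 1.4336 × 80.052 = 114.76 g.

114.8 g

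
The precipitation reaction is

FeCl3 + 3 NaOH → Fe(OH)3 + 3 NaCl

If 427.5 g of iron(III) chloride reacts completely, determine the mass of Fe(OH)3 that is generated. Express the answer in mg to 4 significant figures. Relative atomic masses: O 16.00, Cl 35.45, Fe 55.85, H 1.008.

281700 mg

M(FeCl3) = 55.85 + 3(35.45) = 162.20 g/mol.
M(Fe(OH)3) = 55.85 + 3(16.00) + 3(1.008) = 106.874 g/mol.
n(FeCl3) = 427.50 g / 162.20 g/mol = 2.6356 mol.
From the equation the FeCl3:Fe(OH)3 mole ratio is 1:1, so n(Fe(OH)3) = 2.6356 × 1/1 = 2.6356 mol.
Mass of Fe(OH)3 = 2.6356 mol × 106.874 g/mol = 281.68 g.
Converting to mg: 281.68 g = 281700 mg.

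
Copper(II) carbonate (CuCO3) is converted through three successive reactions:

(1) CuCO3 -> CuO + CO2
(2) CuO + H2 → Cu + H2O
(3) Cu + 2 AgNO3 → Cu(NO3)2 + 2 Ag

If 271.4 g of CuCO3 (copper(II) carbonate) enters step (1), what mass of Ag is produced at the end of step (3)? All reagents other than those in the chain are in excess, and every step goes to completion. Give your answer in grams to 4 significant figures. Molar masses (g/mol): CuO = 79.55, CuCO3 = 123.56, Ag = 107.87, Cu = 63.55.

473.9 g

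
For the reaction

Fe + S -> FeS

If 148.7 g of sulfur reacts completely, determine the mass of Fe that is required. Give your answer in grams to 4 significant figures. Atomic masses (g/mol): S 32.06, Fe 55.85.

259.0 g

M(S) = 32.06 g/mol.
M(Fe) = 55.85 g/mol.
n(S) = 148.70 g / 32.06 g/mol = 4.6382 mol.
From the equation the S:Fe mole ratio is 1:1, so n(Fe) = 4.6382 × 1/1 = 4.6382 mol.
Mass of Fe = 4.6382 mol × 55.85 g/mol = 259.04 g.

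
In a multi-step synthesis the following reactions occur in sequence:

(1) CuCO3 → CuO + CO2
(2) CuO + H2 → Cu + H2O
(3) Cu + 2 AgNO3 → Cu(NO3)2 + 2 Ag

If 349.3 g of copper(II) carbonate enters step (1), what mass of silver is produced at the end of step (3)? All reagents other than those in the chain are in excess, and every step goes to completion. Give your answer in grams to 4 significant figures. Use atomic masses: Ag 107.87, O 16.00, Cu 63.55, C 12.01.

609.9 g

M(CuCO3) = 63.55 + 12.01 + 3(16.00) = 123.56 g/mol.
M(Ag) = 107.87 g/mol.
n(CuCO3) = 349.3 / 123.56 = 2.8270 mol.
Reaction (1): CuCO3→CuO ratio 1:1 ⇒ n(CuO) = 2.8270 mol.
Reaction (2): CuO→Cu ratio 1:1 ⇒ n(Cu) = 2.8270 mol.
Reaction (3): Cu→Ag ratio 1:2 ⇒ n(Ag) = 5.6539 mol.
Mass of Ag = 5.6539 × 107.87 = 609.89 g.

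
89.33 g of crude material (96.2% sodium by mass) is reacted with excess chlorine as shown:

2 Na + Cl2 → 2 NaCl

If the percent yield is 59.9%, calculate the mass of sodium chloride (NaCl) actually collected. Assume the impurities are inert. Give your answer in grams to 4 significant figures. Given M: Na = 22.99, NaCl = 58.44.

Pure Na available = 89.33 g × 0.962 = 85.935 g.
n(Na) = 85.935 g / 22.99 g/mol = 3.7379 mol.
From the equation the Na:NaCl mole ratio is 2:2, so n(NaCl) = 3.7379 × 2/2 = 3.7379 mol.
Mass of NaCl = 3.7379 mol × 58.44 g/mol = 218.45 g.
Actual mass collected = 218.45 g × 0.599 = 130.85 g.

130.8 g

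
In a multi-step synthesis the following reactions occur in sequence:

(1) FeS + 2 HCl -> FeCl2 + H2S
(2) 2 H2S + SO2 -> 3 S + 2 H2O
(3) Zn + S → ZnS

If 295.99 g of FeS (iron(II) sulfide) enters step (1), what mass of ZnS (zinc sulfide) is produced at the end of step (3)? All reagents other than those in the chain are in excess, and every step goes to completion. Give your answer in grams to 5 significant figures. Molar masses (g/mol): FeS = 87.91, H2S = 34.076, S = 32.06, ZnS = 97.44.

492.12 g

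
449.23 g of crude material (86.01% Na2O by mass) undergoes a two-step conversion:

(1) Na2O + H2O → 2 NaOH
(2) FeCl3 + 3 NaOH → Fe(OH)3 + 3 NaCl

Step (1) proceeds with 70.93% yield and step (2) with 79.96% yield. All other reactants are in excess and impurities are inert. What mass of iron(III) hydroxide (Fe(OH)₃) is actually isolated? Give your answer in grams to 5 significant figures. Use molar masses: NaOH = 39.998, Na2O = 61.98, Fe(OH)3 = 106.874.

251.91 g

Pure Na2O = 449.23 × 0.8601 = 386.383 g.
n(Na2O) = 386.383 / 61.98 = 6.23399 mol.
Step 1 (Na2O:NaOH = 1:2): theoretical n(NaOH) = 12.4680 mol; at 70.93% yield, n(NaOH) = 8.84354 mol.
Step 2 (NaOH:Fe(OH)3 = 3:1): theoretical n(Fe(OH)3) = 2.94785 mol, so theoretical mass = 2.94785 × 106.874 = 315.048 g.
At 79.96% yield, actual mass of Fe(OH)3 = 315.048 × 0.7996 = 251.912 g.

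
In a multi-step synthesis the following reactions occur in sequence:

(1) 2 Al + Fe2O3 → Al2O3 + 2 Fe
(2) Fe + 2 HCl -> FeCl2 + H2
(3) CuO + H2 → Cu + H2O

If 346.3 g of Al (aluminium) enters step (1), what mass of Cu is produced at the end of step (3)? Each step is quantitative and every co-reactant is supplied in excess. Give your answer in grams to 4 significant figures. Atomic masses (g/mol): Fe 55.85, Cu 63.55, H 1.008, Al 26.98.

M(Al) = 26.98 g/mol.
M(Cu) = 63.55 g/mol.
n(Al) = 346.3 / 26.98 = 12.835 mol.
Reaction (1): Al→Fe ratio 2:2 ⇒ n(Fe) = 12.835 mol.
Reaction (2): Fe→H2 ratio 1:1 ⇒ n(H2) = 12.835 mol.
Reaction (3): H2→Cu ratio 1:1 ⇒ n(Cu) = 12.835 mol.
Mass of Cu = 12.835 × 63.55 = 815.69 g.

815.7 g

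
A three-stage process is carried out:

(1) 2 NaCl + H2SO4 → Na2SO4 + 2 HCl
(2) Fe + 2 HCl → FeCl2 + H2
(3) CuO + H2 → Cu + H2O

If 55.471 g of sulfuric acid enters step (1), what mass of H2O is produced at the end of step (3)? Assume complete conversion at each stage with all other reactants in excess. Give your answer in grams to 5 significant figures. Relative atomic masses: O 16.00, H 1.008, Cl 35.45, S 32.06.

10.190 g

M(H2SO4) = 2(1.008) + 32.06 + 4(16.00) = 98.076 g/mol.
M(H2O) = 2(1.008) + 16.00 = 18.016 g/mol.
n(H2SO4) = 55.471 / 98.076 = 0.565592 mol.
Reaction (1): H2SO4→HCl ratio 1:2 ⇒ n(HCl) = 1.13118 mol.
Reaction (2): HCl→H2 ratio 2:1 ⇒ n(H2) = 0.565592 mol.
Reaction (3): H2→H2O ratio 1:1 ⇒ n(H2O) = 0.565592 mol.
Mass of H2O = 0.565592 × 18.016 = 10.1897 g.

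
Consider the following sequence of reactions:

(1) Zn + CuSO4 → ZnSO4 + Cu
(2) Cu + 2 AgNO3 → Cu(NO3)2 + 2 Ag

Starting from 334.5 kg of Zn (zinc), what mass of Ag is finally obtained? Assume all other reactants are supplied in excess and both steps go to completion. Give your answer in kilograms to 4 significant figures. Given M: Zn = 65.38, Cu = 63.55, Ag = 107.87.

1104 kg

334.5 kg = 334500 g.
n(Zn) = 334500 / 65.38 = 5116.2 mol.
Step 1 gives a 1:1 ratio of Zn to Cu, so n(Cu) = 5116.2 mol.
In step 2 the Cu:Ag ratio is 1:2, so n(Ag) = 10232 mol.
Mass of Ag = 10232 × 107.87 = 1.1038 × 10^6 g = 1104 kg.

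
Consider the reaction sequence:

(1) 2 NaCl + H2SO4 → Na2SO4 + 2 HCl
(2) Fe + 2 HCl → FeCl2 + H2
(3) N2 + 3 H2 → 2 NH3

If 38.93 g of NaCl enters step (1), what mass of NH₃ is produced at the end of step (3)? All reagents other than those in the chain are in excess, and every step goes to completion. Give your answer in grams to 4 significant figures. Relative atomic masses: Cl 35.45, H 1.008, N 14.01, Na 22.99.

M(NaCl) = 22.99 + 35.45 = 58.44 g/mol.
M(NH3) = 14.01 + 3(1.008) = 17.034 g/mol.
n(NaCl) = 38.93 / 58.44 = 0.66615 mol.
Reaction (1): NaCl→HCl ratio 2:2 ⇒ n(HCl) = 0.66615 mol.
Reaction (2): HCl→H2 ratio 2:1 ⇒ n(H2) = 0.33308 mol.
Reaction (3): H2→NH3 ratio 3:2 ⇒ n(NH3) = 0.22205 mol.
Mass of NH3 = 0.22205 × 17.034 = 3.7824 g.

3.782 g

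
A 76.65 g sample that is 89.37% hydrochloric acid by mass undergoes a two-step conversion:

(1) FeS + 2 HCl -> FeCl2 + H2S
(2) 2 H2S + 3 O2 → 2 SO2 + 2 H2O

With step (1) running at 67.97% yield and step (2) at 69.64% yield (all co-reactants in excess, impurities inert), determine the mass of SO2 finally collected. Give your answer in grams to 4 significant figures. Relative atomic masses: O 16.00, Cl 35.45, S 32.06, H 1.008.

Pure HCl = 76.65 × 0.8937 = 68.502 g.
M(HCl) = 1.008 + 35.45 = 36.458 g/mol.
M(SO2) = 32.06 + 2(16.00) = 64.06 g/mol.
n(HCl) = 68.502 / 36.458 = 1.8789 mol.
Step 1 (HCl:H2S = 2:1): theoretical n(H2S) = 0.93947 mol; at 67.97% yield, n(H2S) = 0.63856 mol.
Step 2 (H2S:SO2 = 2:2): theoretical n(SO2) = 0.63856 mol, so theoretical mass = 0.63856 × 64.06 = 40.906 g.
At 69.64% yield, actual mass of SO2 = 40.906 × 0.6964 = 28.487 g.

28.49 g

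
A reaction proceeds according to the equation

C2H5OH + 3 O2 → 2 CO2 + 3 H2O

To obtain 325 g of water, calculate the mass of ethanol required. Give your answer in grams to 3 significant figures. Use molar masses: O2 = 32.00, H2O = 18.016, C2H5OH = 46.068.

n(H2O) = 325.0 g / 18.016 g/mol = 18.04 mol.
From the equation the H2O:C2H5OH mole ratio is 3:1, so n(C2H5OH) = 18.04 × 1/3 = 6.013 mol.
Mass of C2H5OH = 6.013 mol × 46.068 g/mol = 277.0 g.

277 g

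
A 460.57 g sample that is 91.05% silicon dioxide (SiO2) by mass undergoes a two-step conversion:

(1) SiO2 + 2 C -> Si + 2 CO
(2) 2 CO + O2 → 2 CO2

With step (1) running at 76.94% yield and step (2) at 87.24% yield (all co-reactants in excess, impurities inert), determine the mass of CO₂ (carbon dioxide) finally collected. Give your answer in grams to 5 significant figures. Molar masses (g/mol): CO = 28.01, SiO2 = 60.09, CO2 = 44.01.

412.31 g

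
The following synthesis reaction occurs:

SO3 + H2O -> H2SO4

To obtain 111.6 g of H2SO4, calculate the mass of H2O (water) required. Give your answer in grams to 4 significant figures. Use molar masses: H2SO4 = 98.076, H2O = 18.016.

20.50 g

n(H2SO4) = 111.60 g / 98.076 g/mol = 1.1379 mol.
From the equation the H2SO4:H2O mole ratio is 1:1, so n(H2O) = 1.1379 × 1/1 = 1.1379 mol.
Mass of H2O = 1.1379 mol × 18.016 g/mol = 20.500 g.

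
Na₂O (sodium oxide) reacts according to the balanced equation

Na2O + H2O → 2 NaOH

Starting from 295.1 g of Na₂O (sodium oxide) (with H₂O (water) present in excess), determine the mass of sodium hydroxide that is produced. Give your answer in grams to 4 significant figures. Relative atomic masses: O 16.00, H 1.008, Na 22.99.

M(Na2O) = 2(22.99) + 16.00 = 61.98 g/mol.
M(NaOH) = 22.99 + 16.00 + 1.008 = 39.998 g/mol.
n(Na2O) = 295.10 g / 61.98 g/mol = 4.7612 mol.
From the equation the Na2O:NaOH mole ratio is 1:2, so n(NaOH) = 4.7612 × 2/1 = 9.5224 mol.
Mass of NaOH = 9.5224 mol × 39.998 g/mol = 380.88 g.

380.9 g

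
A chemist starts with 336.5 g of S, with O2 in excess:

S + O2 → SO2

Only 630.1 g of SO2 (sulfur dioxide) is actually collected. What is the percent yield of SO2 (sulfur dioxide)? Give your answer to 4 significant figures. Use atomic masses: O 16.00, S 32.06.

93.71 %

M(S) = 32.06 g/mol.
M(SO2) = 32.06 + 2(16.00) = 64.06 g/mol.
n(S) = 336.50 g / 32.06 g/mol = 10.496 mol.
From the equation the S:SO2 mole ratio is 1:1, so n(SO2) = 10.496 × 1/1 = 10.496 mol.
Mass of SO2 = 10.496 mol × 64.06 g/mol = 672.37 g.
This is the theoretical yield. Percent yield = 630.1 g / 672.37 g × 100% = 93.713%.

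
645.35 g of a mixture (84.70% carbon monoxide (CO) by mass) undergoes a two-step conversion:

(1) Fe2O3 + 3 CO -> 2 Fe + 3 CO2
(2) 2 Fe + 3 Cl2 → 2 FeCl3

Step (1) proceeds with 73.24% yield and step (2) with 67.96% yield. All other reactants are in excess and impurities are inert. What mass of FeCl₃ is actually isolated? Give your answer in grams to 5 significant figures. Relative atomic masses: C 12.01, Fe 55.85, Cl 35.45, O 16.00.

Pure CO = 645.35 × 0.8470 = 546.611 g.
M(CO) = 12.01 + 16.00 = 28.01 g/mol.
M(FeCl3) = 55.85 + 3(35.45) = 162.20 g/mol.
n(CO) = 546.611 / 28.01 = 19.5149 mol.
Step 1 (CO:Fe = 3:2): theoretical n(Fe) = 13.0099 mol; at 73.24% yield, n(Fe) = 9.52846 mol.
Step 2 (Fe:FeCl3 = 2:2): theoretical n(FeCl3) = 9.52846 mol, so theoretical mass = 9.52846 × 162.20 = 1545.52 g.
At 67.96% yield, actual mass of FeCl3 = 1545.52 × 0.6796 = 1050.33 g.

1050.3 g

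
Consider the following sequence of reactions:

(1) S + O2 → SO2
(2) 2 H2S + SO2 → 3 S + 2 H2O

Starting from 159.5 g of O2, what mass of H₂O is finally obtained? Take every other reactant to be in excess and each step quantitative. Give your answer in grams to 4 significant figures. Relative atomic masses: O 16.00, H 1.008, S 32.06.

179.6 g

M(O2) = 2(16.00) = 32.00 g/mol.
M(H2O) = 2(1.008) + 16.00 = 18.016 g/mol.
n(O2) = 159.50 / 32.00 = 4.9844 mol.
Step 1 gives a 1:1 ratio of O2 to SO2, so n(SO2) = 4.9844 mol.
In step 2 the SO2:H2O ratio is 1:2, so n(H2O) = 9.9688 mol.
Mass of H2O = 9.9688 × 18.016 = 179.60 g.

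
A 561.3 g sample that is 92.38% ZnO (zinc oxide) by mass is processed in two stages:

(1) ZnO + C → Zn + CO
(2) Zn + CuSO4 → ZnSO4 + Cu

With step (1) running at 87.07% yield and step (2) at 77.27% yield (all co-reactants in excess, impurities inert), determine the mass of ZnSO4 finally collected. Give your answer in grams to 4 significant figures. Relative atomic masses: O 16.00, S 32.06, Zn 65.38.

Pure ZnO = 561.3 × 0.9238 = 518.53 g.
M(ZnO) = 65.38 + 16.00 = 81.38 g/mol.
M(ZnSO4) = 65.38 + 32.06 + 4(16.00) = 161.44 g/mol.
n(ZnO) = 518.53 / 81.38 = 6.3717 mol.
Step 1 (ZnO:Zn = 1:1): theoretical n(Zn) = 6.3717 mol; at 87.07% yield, n(Zn) = 5.5478 mol.
Step 2 (Zn:ZnSO4 = 1:1): theoretical n(ZnSO4) = 5.5478 mol, so theoretical mass = 5.5478 × 161.44 = 895.64 g.
At 77.27% yield, actual mass of ZnSO4 = 895.64 × 0.7727 = 692.06 g.

692.1 g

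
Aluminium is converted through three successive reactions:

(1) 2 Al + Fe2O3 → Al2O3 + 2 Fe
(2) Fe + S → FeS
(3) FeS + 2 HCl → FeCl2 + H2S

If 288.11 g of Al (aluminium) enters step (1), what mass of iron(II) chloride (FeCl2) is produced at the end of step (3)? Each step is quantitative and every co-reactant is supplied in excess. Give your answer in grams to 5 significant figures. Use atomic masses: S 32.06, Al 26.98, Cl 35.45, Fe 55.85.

1353.5 g

M(Al) = 26.98 g/mol.
M(FeCl2) = 55.85 + 2(35.45) = 126.75 g/mol.
n(Al) = 288.11 / 26.98 = 10.6787 mol.
Reaction (1): Al→Fe ratio 2:2 ⇒ n(Fe) = 10.6787 mol.
Reaction (2): Fe→FeS ratio 1:1 ⇒ n(FeS) = 10.6787 mol.
Reaction (3): FeS→FeCl2 ratio 1:1 ⇒ n(FeCl2) = 10.6787 mol.
Mass of FeCl2 = 10.6787 × 126.75 = 1353.52 g.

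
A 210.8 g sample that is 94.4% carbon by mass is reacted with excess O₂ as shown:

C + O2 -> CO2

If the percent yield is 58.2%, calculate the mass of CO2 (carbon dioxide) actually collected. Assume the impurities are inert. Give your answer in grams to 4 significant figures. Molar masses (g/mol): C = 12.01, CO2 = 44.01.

Pure C available = 210.8 g × 0.944 = 199.00 g.
n(C) = 199.00 g / 12.01 g/mol = 16.569 mol.
From the equation the C:CO2 mole ratio is 1:1, so n(CO2) = 16.569 × 1/1 = 16.569 mol.
Mass of CO2 = 16.569 mol × 44.01 g/mol = 729.21 g.
Actual mass collected = 729.21 g × 0.582 = 424.40 g.

424.4 g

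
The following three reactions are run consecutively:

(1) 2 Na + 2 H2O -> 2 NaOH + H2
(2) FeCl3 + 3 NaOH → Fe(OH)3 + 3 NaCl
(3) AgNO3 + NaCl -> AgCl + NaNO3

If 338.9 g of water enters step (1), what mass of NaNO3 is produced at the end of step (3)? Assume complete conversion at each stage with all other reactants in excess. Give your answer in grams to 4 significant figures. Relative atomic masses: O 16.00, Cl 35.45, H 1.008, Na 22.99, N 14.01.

M(H2O) = 2(1.008) + 16.00 = 18.016 g/mol.
M(NaNO3) = 22.99 + 14.01 + 3(16.00) = 85.00 g/mol.
n(H2O) = 338.9 / 18.016 = 18.811 mol.
Reaction (1): H2O→NaOH ratio 2:2 ⇒ n(NaOH) = 18.811 mol.
Reaction (2): NaOH→NaCl ratio 3:3 ⇒ n(NaCl) = 18.811 mol.
Reaction (3): NaCl→NaNO3 ratio 1:1 ⇒ n(NaNO3) = 18.811 mol.
Mass of NaNO3 = 18.811 × 85.00 = 1598.9 g.

1599 g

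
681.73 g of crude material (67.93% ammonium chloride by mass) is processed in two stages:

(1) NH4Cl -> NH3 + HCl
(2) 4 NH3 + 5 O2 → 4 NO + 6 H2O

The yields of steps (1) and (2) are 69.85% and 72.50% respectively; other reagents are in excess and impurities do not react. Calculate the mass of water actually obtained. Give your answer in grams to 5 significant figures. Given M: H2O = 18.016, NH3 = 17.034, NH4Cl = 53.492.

118.48 g

Pure NH4Cl = 681.73 × 0.6793 = 463.099 g.
n(NH4Cl) = 463.099 / 53.492 = 8.65735 mol.
Step 1 (NH4Cl:NH3 = 1:1): theoretical n(NH3) = 8.65735 mol; at 69.85% yield, n(NH3) = 6.04716 mol.
Step 2 (NH3:H2O = 4:6): theoretical n(H2O) = 9.07074 mol, so theoretical mass = 9.07074 × 18.016 = 163.419 g.
At 72.50% yield, actual mass of H2O = 163.419 × 0.7250 = 118.478 g.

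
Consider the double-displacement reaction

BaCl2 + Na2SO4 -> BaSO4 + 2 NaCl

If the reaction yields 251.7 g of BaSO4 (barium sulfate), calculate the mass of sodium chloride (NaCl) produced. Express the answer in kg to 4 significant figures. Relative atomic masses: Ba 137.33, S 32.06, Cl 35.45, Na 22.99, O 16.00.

0.1260 kg

M(BaSO4) = 137.33 + 32.06 + 4(16.00) = 233.39 g/mol.
M(NaCl) = 22.99 + 35.45 = 58.44 g/mol.
n(BaSO4) = 251.70 g / 233.39 g/mol = 1.0785 mol.
From the equation the BaSO4:NaCl mole ratio is 1:2, so n(NaCl) = 1.0785 × 2/1 = 2.1569 mol.
Mass of NaCl = 2.1569 mol × 58.44 g/mol = 126.05 g.
Converting to kg: 126.05 g = 0.1260 kg.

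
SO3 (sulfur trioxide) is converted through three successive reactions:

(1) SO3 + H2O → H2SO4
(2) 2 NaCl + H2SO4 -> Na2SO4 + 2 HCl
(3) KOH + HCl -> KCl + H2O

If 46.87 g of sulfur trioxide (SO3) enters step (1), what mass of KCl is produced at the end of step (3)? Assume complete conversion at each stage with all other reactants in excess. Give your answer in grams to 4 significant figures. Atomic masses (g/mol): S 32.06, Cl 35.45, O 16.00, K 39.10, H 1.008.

87.29 g

M(SO3) = 32.06 + 3(16.00) = 80.06 g/mol.
M(KCl) = 39.10 + 35.45 = 74.55 g/mol.
n(SO3) = 46.87 / 80.06 = 0.58544 mol.
Reaction (1): SO3→H2SO4 ratio 1:1 ⇒ n(H2SO4) = 0.58544 mol.
Reaction (2): H2SO4→HCl ratio 1:2 ⇒ n(HCl) = 1.1709 mol.
Reaction (3): HCl→KCl ratio 1:1 ⇒ n(KCl) = 1.1709 mol.
Mass of KCl = 1.1709 × 74.55 = 87.288 g.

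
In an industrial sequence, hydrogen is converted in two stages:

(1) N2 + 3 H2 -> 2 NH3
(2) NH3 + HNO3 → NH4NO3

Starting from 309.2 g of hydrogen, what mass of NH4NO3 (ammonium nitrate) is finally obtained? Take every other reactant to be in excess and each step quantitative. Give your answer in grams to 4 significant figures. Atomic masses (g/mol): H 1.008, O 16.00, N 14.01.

8185 g

M(H2) = 2(1.008) = 2.016 g/mol.
M(NH4NO3) = 2(14.01) + 4(1.008) + 3(16.00) = 80.052 g/mol.
n(H2) = 309.20 / 2.016 = 153.37 mol.
Step 1 gives a 3:2 ratio of H2 to NH3, so n(NH3) = 102.25 mol.
In step 2 the NH3:NH4NO3 ratio is 1:1, so n(NH4NO3) = 102.25 mol.
Mass of NH4NO3 = 102.25 × 80.052 = 8185.2 g.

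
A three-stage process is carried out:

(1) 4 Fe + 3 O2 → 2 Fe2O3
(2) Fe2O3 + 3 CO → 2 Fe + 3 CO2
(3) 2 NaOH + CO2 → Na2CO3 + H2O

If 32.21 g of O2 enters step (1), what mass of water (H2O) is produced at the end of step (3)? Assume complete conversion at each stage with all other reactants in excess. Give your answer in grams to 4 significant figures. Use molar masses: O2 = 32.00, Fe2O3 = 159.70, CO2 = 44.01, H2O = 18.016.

36.27 g

n(O2) = 32.21 / 32.00 = 1.0066 mol.
Reaction (1): O2→Fe2O3 ratio 3:2 ⇒ n(Fe2O3) = 0.67104 mol.
Reaction (2): Fe2O3→CO2 ratio 1:3 ⇒ n(CO2) = 2.0131 mol.
Reaction (3): CO2→H2O ratio 1:1 ⇒ n(H2O) = 2.0131 mol.
Mass of H2O = 2.0131 × 18.016 = 36.268 g.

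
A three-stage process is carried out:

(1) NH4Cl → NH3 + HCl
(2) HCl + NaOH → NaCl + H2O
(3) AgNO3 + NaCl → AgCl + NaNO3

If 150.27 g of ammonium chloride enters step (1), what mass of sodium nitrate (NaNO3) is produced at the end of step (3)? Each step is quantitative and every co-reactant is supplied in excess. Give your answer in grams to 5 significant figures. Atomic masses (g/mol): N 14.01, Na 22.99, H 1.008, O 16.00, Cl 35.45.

238.78 g

M(NH4Cl) = 14.01 + 4(1.008) + 35.45 = 53.492 g/mol.
M(NaNO3) = 22.99 + 14.01 + 3(16.00) = 85.00 g/mol.
n(NH4Cl) = 150.27 / 53.492 = 2.80921 mol.
Reaction (1): NH4Cl→HCl ratio 1:1 ⇒ n(HCl) = 2.80921 mol.
Reaction (2): HCl→NaCl ratio 1:1 ⇒ n(NaCl) = 2.80921 mol.
Reaction (3): NaCl→NaNO3 ratio 1:1 ⇒ n(NaNO3) = 2.80921 mol.
Mass of NaNO3 = 2.80921 × 85.00 = 238.782 g.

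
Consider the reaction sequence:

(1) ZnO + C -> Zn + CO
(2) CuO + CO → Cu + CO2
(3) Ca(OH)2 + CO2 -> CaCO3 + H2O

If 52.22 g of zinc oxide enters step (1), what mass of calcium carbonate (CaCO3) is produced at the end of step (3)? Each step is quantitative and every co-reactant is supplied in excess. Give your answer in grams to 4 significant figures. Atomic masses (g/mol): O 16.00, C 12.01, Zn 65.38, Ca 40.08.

M(ZnO) = 65.38 + 16.00 = 81.38 g/mol.
M(CaCO3) = 40.08 + 12.01 + 3(16.00) = 100.09 g/mol.
n(ZnO) = 52.22 / 81.38 = 0.64168 mol.
Reaction (1): ZnO→CO ratio 1:1 ⇒ n(CO) = 0.64168 mol.
Reaction (2): CO→CO2 ratio 1:1 ⇒ n(CO2) = 0.64168 mol.
Reaction (3): CO2→CaCO3 ratio 1:1 ⇒ n(CaCO3) = 0.64168 mol.
Mass of CaCO3 = 0.64168 × 100.09 = 64.226 g.

64.23 g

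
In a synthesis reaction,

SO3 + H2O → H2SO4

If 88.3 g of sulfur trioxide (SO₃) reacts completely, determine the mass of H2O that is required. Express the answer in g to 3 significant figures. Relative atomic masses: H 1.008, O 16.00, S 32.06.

19.9 g

M(SO3) = 32.06 + 3(16.00) = 80.06 g/mol.
M(H2O) = 2(1.008) + 16.00 = 18.016 g/mol.
n(SO3) = 88.30 g / 80.06 g/mol = 1.103 mol.
From the equation the SO3:H2O mole ratio is 1:1, so n(H2O) = 1.103 × 1/1 = 1.103 mol.
Mass of H2O = 1.103 mol × 18.016 g/mol = 19.87 g.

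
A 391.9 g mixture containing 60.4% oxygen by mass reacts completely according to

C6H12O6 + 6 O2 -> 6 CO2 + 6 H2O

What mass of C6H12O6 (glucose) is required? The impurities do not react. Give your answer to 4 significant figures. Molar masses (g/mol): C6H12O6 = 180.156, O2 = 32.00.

Mass of pure O2 = 391.9 g × 0.604 = 236.71 g.
n(O2) = 236.71 g / 32.00 g/mol = 7.3971 mol.
From the equation the O2:C6H12O6 mole ratio is 6:1, so n(C6H12O6) = 7.3971 × 1/6 = 1.2329 mol.
Mass of C6H12O6 = 1.2329 mol × 180.156 g/mol = 222.11 g.

222.1 g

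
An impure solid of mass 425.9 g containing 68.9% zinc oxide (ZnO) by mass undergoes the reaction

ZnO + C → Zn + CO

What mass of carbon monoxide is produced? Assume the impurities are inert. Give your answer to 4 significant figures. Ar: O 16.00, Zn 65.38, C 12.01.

101.0 g

Mass of pure ZnO = 425.9 g × 0.689 = 293.45 g.
M(ZnO) = 65.38 + 16.00 = 81.38 g/mol.
M(CO) = 12.01 + 16.00 = 28.01 g/mol.
n(ZnO) = 293.45 g / 81.38 g/mol = 3.6059 mol.
From the equation the ZnO:CO mole ratio is 1:1, so n(CO) = 3.6059 × 1/1 = 3.6059 mol.
Mass of CO = 3.6059 mol × 28.01 g/mol = 101.00 g.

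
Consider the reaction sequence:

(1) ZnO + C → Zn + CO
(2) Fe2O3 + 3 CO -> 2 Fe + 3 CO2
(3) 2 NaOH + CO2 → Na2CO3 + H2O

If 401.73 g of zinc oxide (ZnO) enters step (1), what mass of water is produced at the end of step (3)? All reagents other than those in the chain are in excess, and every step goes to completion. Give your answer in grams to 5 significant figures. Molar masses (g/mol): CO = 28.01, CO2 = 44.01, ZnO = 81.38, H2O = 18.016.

88.935 g

n(ZnO) = 401.73 / 81.38 = 4.93647 mol.
Reaction (1): ZnO→CO ratio 1:1 ⇒ n(CO) = 4.93647 mol.
Reaction (2): CO→CO2 ratio 3:3 ⇒ n(CO2) = 4.93647 mol.
Reaction (3): CO2→H2O ratio 1:1 ⇒ n(H2O) = 4.93647 mol.
Mass of H2O = 4.93647 × 18.016 = 88.9355 g.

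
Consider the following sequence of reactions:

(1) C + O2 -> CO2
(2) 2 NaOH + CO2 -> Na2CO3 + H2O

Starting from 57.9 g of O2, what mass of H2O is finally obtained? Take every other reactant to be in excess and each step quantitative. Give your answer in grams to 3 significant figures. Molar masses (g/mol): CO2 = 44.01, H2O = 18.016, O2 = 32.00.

n(O2) = 57.90 / 32.00 = 1.809 mol.
Step 1 gives a 1:1 ratio of O2 to CO2, so n(CO2) = 1.809 mol.
In step 2 the CO2:H2O ratio is 1:1, so n(H2O) = 1.809 mol.
Mass of H2O = 1.809 × 18.016 = 32.60 g.

32.6 g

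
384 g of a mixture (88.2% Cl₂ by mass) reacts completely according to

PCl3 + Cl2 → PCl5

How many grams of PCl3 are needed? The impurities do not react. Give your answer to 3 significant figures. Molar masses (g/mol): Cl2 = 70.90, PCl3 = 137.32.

Mass of pure Cl2 = 384 g × 0.882 = 338.7 g.
n(Cl2) = 338.7 g / 70.90 g/mol = 4.777 mol.
From the equation the Cl2:PCl3 mole ratio is 1:1, so n(PCl3) = 4.777 × 1/1 = 4.777 mol.
Mass of PCl3 = 4.777 mol × 137.32 g/mol = 656.0 g.

656 g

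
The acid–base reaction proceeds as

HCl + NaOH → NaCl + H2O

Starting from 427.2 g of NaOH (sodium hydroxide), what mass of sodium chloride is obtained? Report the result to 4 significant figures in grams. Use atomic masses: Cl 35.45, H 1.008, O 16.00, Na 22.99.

M(NaOH) = 22.99 + 16.00 + 1.008 = 39.998 g/mol.
M(NaCl) = 22.99 + 35.45 = 58.44 g/mol.
n(NaOH) = 427.20 g / 39.998 g/mol = 10.681 mol.
From the equation the NaOH:NaCl mole ratio is 1:1, so n(NaCl) = 10.681 × 1/1 = 10.681 mol.
Mass of NaCl = 10.681 mol × 58.44 g/mol = 624.17 g.

624.2 g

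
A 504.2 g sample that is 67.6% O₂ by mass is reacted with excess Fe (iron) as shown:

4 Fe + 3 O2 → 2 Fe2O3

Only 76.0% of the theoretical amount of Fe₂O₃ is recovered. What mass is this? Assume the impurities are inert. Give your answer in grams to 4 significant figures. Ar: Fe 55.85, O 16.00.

861.8 g

Pure O2 available = 504.2 g × 0.676 = 340.84 g.
M(O2) = 2(16.00) = 32.00 g/mol.
M(Fe2O3) = 2(55.85) + 3(16.00) = 159.70 g/mol.
n(O2) = 340.84 g / 32.00 g/mol = 10.651 mol.
From the equation the O2:Fe2O3 mole ratio is 3:2, so n(Fe2O3) = 10.651 × 2/3 = 7.1008 mol.
Mass of Fe2O3 = 7.1008 mol × 159.70 g/mol = 1134.0 g.
Actual mass collected = 1134.0 g × 0.760 = 861.84 g.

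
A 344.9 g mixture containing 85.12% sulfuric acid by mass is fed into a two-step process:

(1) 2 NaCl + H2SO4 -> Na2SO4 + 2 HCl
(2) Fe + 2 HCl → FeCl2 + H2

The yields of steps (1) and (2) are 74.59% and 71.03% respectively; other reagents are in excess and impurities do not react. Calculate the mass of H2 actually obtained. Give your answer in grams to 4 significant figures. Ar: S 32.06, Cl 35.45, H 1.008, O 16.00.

3.197 g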